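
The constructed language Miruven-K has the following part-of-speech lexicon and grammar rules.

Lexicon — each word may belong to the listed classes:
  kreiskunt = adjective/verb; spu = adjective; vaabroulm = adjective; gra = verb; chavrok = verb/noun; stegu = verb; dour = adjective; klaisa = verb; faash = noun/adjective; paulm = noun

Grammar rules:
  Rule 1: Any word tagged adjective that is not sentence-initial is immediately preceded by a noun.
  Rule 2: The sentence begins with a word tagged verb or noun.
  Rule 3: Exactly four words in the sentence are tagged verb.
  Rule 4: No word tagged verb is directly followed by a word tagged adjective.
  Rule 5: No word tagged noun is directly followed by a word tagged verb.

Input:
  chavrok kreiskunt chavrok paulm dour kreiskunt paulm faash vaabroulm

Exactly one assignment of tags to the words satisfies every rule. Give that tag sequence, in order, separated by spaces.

verb verb verb noun adjective verb noun noun adjective

Candidates per position — 1:chavrok {verb,noun}; 2:kreiskunt {adjective,verb}; 3:chavrok {verb,noun}; 4:paulm {noun}; 5:dour {adjective}; 6:kreiskunt {adjective,verb}; 7:paulm {noun}; 8:faash {noun,adjective}; 9:vaabroulm {adjective}.
Position 1: tagging it noun would leave rule 3 unsatisfiable, so it must be verb.
Position 2: tagging it adjective would leave rule 1 unsatisfiable, so it must be verb.
Position 3: tagging it noun would leave rule 3 unsatisfiable, so it must be verb.
Position 6: tagging it adjective would leave rule 1 unsatisfiable, so it must be verb.
Position 8: tagging it adjective would leave rule 1 unsatisfiable, so it must be noun.
The unique satisfying tagging is: verb verb verb noun adjective verb noun noun adjective.
Rule-by-rule: rule 1 satisfied; rule 2 satisfied; rule 3 satisfied; rule 4 satisfied; rule 5 satisfied.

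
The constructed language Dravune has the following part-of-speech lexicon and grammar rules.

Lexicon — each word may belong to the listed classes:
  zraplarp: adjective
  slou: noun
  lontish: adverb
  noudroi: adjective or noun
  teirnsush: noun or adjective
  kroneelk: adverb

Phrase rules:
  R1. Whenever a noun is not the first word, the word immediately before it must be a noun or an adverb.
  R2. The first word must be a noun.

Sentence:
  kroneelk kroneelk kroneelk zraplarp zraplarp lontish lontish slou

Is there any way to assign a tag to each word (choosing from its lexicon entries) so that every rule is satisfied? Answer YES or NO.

Candidates per position — 1:kroneelk {adverb}; 2:kroneelk {adverb}; 3:kroneelk {adverb}; 4:zraplarp {adjective}; 5:zraplarp {adjective}; 6:lontish {adverb}; 7:lontish {adverb}; 8:slou {noun}.
Rule 2 cannot be satisfied by any choice of tags from the lexicon.
So there is no consistent tagging.

NO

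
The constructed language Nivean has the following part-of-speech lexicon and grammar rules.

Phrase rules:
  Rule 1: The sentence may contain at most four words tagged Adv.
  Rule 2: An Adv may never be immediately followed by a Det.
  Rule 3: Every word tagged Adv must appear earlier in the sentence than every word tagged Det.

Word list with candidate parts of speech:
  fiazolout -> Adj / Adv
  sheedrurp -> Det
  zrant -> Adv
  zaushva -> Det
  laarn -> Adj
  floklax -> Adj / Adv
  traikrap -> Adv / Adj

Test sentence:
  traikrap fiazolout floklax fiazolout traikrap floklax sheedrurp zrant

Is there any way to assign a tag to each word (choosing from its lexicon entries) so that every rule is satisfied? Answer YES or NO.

Candidates per position — 1:traikrap {Adv,Adj}; 2:fiazolout {Adj,Adv}; 3:floklax {Adj,Adv}; 4:fiazolout {Adj,Adv}; 5:traikrap {Adv,Adj}; 6:floklax {Adj,Adv}; 7:sheedrurp {Det}; 8:zrant {Adv}.
Rule 3 cannot be satisfied by any choice of tags from the lexicon.
So there is no consistent tagging.

NO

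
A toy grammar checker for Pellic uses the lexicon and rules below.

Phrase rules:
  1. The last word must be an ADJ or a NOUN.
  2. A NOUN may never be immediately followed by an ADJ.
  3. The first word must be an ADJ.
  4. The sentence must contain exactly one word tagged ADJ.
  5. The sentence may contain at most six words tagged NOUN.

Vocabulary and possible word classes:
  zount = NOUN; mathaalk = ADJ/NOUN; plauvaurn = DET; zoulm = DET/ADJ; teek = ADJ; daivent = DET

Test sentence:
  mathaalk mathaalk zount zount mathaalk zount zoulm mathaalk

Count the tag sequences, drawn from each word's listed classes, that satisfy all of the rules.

1

Candidates per position — 1:mathaalk {ADJ,NOUN}; 2:mathaalk {ADJ,NOUN}; 3:zount {NOUN}; 4:zount {NOUN}; 5:mathaalk {ADJ,NOUN}; 6:zount {NOUN}; 7:zoulm {DET,ADJ}; 8:mathaalk {ADJ,NOUN}.
There are 32 candidate sequences in total.
The sequences that satisfy every rule: ADJ NOUN NOUN NOUN NOUN NOUN DET NOUN.
Count = 1.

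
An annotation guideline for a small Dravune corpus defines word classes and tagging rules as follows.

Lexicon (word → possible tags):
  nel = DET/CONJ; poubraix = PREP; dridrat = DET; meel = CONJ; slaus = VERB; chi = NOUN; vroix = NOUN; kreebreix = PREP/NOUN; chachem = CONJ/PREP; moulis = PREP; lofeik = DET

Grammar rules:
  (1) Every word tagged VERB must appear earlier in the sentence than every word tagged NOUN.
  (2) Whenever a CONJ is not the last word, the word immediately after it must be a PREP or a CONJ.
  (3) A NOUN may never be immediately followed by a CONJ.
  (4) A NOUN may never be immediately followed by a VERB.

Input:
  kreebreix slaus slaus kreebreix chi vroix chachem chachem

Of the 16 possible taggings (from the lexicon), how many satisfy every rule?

Candidates per position — 1:kreebreix {PREP,NOUN}; 2:slaus {VERB}; 3:slaus {VERB}; 4:kreebreix {PREP,NOUN}; 5:chi {NOUN}; 6:vroix {NOUN}; 7:chachem {CONJ,PREP}; 8:chachem {CONJ,PREP}.
There are 16 candidate sequences in total.
The sequences that satisfy every rule: PREP VERB VERB PREP NOUN NOUN PREP CONJ; PREP VERB VERB PREP NOUN NOUN PREP PREP; PREP VERB VERB NOUN NOUN NOUN PREP CONJ; PREP VERB VERB NOUN NOUN NOUN PREP PREP.
Count = 4.

4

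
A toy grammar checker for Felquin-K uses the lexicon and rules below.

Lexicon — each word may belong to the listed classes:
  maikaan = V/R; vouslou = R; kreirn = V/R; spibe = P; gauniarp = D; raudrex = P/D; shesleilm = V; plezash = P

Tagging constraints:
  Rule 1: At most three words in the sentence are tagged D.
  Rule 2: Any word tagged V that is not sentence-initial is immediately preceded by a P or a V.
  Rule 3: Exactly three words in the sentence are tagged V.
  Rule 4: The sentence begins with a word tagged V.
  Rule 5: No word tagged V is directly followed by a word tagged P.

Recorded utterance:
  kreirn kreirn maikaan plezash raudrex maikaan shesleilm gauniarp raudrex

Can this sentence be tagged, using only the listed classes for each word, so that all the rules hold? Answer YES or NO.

YES

Candidates per position — 1:kreirn {V,R}; 2:kreirn {V,R}; 3:maikaan {V,R}; 4:plezash {P}; 5:raudrex {P,D}; 6:maikaan {V,R}; 7:shesleilm {V}; 8:gauniarp {D}; 9:raudrex {P,D}.
One satisfying assignment: V R R P P V V D P.
Rule-by-rule: rule 1 satisfied; rule 2 satisfied; rule 3 satisfied; rule 4 satisfied; rule 5 satisfied.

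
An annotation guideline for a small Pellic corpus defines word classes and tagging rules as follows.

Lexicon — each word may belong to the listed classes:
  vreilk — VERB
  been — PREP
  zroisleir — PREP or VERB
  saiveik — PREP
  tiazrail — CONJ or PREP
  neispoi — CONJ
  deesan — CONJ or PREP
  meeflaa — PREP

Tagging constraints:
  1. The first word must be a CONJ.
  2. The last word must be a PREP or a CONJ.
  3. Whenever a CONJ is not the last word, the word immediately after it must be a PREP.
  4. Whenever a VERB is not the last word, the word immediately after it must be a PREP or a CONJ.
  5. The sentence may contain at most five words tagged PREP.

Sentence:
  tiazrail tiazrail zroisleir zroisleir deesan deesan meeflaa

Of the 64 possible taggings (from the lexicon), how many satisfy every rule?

Candidates per position — 1:tiazrail {CONJ,PREP}; 2:tiazrail {CONJ,PREP}; 3:zroisleir {PREP,VERB}; 4:zroisleir {PREP,VERB}; 5:deesan {CONJ,PREP}; 6:deesan {CONJ,PREP}; 7:meeflaa {PREP}.
There are 64 candidate sequences in total.
Checking each against the rules leaves 8 sequences.
Count = 8.

8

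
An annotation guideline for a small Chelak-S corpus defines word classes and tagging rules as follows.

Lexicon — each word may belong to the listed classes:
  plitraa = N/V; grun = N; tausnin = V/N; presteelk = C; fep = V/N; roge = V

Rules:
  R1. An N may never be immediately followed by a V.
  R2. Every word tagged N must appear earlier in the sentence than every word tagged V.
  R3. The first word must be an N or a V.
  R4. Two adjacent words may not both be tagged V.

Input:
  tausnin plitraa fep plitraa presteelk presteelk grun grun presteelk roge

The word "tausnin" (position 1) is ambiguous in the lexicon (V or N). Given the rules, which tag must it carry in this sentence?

Candidates per position — 1:tausnin {V,N}; 2:plitraa {N,V}; 3:fep {V,N}; 4:plitraa {N,V}; 5:presteelk {C}; 6:presteelk {C}; 7:grun {N}; 8:grun {N}; 9:presteelk {C}; 10:roge {V}.
Word 1 cannot be V — rule 2 would then fail for every completion. It is N.
Word 2 cannot be V — rule 1 would then fail for every completion. It is N.
Word 3 cannot be V — rule 1 would then fail for every completion. It is N.
Word 4 cannot be V — rule 1 would then fail for every completion. It is N.
So the tagging must be: N N N N C C N N C V.
Checking: rule 1 holds; rule 2 holds; rule 3 holds; rule 4 holds.

N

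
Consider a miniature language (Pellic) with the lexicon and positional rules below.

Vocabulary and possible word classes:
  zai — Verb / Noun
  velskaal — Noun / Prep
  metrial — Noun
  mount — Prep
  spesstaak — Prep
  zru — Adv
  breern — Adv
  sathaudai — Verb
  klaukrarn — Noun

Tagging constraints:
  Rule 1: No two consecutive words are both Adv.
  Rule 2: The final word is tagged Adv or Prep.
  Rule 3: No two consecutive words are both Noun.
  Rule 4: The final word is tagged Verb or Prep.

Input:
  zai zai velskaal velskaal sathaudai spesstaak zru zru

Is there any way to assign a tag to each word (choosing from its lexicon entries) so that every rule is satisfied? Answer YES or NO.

Candidates per position — 1:zai {Verb,Noun}; 2:zai {Verb,Noun}; 3:velskaal {Noun,Prep}; 4:velskaal {Noun,Prep}; 5:sathaudai {Verb}; 6:spesstaak {Prep}; 7:zru {Adv}; 8:zru {Adv}.
Rule 1 cannot be satisfied by any choice of tags from the lexicon.
So there is no consistent tagging.

NO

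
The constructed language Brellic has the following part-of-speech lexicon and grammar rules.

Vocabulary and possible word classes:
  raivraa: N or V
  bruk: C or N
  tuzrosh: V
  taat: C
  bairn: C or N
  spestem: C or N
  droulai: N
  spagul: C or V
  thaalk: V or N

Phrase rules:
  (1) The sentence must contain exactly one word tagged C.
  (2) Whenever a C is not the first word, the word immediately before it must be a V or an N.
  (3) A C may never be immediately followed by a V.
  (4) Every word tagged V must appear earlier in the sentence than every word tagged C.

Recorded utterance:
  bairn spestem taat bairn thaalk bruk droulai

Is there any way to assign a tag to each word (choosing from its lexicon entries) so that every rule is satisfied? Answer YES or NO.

YES

Candidates per position — 1:bairn {C,N}; 2:spestem {C,N}; 3:taat {C}; 4:bairn {C,N}; 5:thaalk {V,N}; 6:bruk {C,N}; 7:droulai {N}.
One satisfying assignment: N N C N N N N.
Verifying each rule — rule 1 satisfied; rule 2 satisfied; rule 3 satisfied; rule 4 satisfied.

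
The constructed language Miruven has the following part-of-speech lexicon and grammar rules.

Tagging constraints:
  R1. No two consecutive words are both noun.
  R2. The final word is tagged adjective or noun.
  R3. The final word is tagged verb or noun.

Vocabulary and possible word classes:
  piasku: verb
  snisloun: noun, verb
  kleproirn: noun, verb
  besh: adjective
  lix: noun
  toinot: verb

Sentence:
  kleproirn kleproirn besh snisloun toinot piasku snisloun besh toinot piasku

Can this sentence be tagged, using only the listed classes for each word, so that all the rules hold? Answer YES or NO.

NO

Candidates per position — 1:kleproirn {noun,verb}; 2:kleproirn {noun,verb}; 3:besh {adjective}; 4:snisloun {noun,verb}; 5:toinot {verb}; 6:piasku {verb}; 7:snisloun {noun,verb}; 8:besh {adjective}; 9:toinot {verb}; 10:piasku {verb}.
Rule 2 cannot be satisfied by any choice of tags from the lexicon.
So there is no consistent tagging.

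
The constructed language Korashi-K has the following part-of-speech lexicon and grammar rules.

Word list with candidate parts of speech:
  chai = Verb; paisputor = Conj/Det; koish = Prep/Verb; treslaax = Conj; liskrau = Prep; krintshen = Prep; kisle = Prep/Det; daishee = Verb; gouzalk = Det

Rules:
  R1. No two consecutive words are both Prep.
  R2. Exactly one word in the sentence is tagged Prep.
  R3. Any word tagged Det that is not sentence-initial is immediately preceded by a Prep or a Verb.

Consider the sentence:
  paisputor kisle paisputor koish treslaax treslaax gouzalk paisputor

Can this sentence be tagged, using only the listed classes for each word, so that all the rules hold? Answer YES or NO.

Candidates per position — 1:paisputor {Conj,Det}; 2:kisle {Prep,Det}; 3:paisputor {Conj,Det}; 4:koish {Prep,Verb}; 5:treslaax {Conj}; 6:treslaax {Conj}; 7:gouzalk {Det}; 8:paisputor {Conj,Det}.
Rule 3 cannot be satisfied by any choice of tags from the lexicon.
So there is no consistent tagging.

NO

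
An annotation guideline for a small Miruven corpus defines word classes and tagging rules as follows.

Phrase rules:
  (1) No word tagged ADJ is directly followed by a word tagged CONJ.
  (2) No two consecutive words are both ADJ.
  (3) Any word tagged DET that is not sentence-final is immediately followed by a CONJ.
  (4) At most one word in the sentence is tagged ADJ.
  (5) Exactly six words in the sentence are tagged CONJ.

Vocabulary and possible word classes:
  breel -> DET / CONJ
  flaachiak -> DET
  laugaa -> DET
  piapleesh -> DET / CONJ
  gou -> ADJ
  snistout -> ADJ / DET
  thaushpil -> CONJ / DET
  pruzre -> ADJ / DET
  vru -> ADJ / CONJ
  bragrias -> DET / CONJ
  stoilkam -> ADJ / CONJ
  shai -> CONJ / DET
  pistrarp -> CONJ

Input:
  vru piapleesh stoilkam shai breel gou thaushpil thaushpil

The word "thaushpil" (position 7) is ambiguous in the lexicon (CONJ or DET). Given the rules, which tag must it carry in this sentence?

DET

Candidates per position — 1:vru {ADJ,CONJ}; 2:piapleesh {DET,CONJ}; 3:stoilkam {ADJ,CONJ}; 4:shai {CONJ,DET}; 5:breel {DET,CONJ}; 6:gou {ADJ}; 7:thaushpil {CONJ,DET}; 8:thaushpil {CONJ,DET}.
Word 1 cannot be ADJ — rule 4 would then fail for every completion. It is CONJ.
Word 3 cannot be ADJ — rule 4 would then fail for every completion. It is CONJ.
Word 5 cannot be DET — rule 3 would then fail for every completion. It is CONJ.
Word 7 cannot be CONJ — rule 1 would then fail for every completion. It is DET.
Word 8 cannot be DET — rule 3 would then fail for every completion. It is CONJ.
Word 2 cannot be DET — rule 5 would then fail for every completion. It is CONJ.
Word 4 cannot be DET — rule 5 would then fail for every completion. It is CONJ.
That leaves exactly one tagging: CONJ CONJ CONJ CONJ CONJ ADJ DET CONJ.
Rule-by-rule: rule 1 ✓; rule 2 ✓; rule 3 ✓; rule 4 ✓; rule 5 ✓.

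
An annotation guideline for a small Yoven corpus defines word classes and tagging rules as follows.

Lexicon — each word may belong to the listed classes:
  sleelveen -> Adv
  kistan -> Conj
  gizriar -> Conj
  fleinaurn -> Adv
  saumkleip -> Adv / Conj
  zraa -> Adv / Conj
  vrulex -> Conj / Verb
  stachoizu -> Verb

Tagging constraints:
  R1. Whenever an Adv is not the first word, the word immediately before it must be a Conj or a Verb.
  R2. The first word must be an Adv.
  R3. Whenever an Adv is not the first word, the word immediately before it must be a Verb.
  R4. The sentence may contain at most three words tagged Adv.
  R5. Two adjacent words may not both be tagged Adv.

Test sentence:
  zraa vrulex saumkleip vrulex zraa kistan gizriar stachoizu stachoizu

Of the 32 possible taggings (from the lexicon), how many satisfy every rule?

Candidates per position — 1:zraa {Adv,Conj}; 2:vrulex {Conj,Verb}; 3:saumkleip {Adv,Conj}; 4:vrulex {Conj,Verb}; 5:zraa {Adv,Conj}; 6:kistan {Conj}; 7:gizriar {Conj}; 8:stachoizu {Verb}; 9:stachoizu {Verb}.
There are 32 candidate sequences in total.
Checking each against the rules leaves 9 sequences.
Count = 9.

9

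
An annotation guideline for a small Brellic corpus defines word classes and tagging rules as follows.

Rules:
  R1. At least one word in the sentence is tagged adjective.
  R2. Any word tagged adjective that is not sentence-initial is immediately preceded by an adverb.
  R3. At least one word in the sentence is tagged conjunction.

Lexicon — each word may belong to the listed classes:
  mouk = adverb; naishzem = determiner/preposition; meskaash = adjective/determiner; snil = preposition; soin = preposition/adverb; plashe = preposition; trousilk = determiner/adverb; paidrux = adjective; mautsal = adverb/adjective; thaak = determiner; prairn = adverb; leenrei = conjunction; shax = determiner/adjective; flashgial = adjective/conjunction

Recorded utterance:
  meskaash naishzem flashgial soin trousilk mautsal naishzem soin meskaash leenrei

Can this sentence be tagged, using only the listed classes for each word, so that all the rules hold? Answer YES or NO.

Candidates per position — 1:meskaash {adjective,determiner}; 2:naishzem {determiner,preposition}; 3:flashgial {adjective,conjunction}; 4:soin {preposition,adverb}; 5:trousilk {determiner,adverb}; 6:mautsal {adverb,adjective}; 7:naishzem {determiner,preposition}; 8:soin {preposition,adverb}; 9:meskaash {adjective,determiner}; 10:leenrei {conjunction}.
One satisfying assignment: determiner preposition conjunction preposition adverb adjective preposition preposition determiner conjunction.
Check: rule 1 holds; rule 2 holds; rule 3 holds.

YES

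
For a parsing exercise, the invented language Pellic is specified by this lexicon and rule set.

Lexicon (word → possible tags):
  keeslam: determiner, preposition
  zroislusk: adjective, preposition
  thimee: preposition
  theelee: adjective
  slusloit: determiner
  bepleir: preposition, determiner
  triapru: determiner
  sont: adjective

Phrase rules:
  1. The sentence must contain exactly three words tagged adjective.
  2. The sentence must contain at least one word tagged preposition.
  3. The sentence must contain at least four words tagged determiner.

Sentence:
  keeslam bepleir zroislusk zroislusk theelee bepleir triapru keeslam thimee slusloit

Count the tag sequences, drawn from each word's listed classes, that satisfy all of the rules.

11

Candidates per position — 1:keeslam {determiner,preposition}; 2:bepleir {preposition,determiner}; 3:zroislusk {adjective,preposition}; 4:zroislusk {adjective,preposition}; 5:theelee {adjective}; 6:bepleir {preposition,determiner}; 7:triapru {determiner}; 8:keeslam {determiner,preposition}; 9:thimee {preposition}; 10:slusloit {determiner}.
There are 64 candidate sequences in total.
Checking each against the rules leaves 11 sequences.
Count = 11.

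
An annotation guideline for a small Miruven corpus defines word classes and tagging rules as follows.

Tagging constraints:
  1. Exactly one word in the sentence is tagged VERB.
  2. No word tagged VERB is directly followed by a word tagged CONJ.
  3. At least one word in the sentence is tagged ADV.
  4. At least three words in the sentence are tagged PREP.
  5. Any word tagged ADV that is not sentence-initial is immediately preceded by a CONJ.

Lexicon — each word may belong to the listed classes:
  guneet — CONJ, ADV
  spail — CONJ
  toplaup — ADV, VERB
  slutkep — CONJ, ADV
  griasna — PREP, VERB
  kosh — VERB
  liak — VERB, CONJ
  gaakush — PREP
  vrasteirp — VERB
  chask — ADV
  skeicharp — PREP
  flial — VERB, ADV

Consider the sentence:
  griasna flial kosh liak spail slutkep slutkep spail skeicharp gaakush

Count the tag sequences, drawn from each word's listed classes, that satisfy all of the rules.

Candidates per position — 1:griasna {PREP,VERB}; 2:flial {VERB,ADV}; 3:kosh {VERB}; 4:liak {VERB,CONJ}; 5:spail {CONJ}; 6:slutkep {CONJ,ADV}; 7:slutkep {CONJ,ADV}; 8:spail {CONJ}; 9:skeicharp {PREP}; 10:gaakush {PREP}.
There are 32 candidate sequences in total.
Rule 2 cannot be satisfied by any choice of tags from the lexicon.
So there is no consistent tagging.
Count = 0.

0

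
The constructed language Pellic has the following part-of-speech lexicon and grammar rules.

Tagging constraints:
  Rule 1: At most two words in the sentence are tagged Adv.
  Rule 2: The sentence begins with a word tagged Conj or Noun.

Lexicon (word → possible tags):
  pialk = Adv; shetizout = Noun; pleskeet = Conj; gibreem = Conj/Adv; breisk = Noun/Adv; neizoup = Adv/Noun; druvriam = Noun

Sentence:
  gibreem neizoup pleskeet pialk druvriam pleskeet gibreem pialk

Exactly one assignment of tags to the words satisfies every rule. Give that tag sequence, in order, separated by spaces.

Candidates per position — 1:gibreem {Conj,Adv}; 2:neizoup {Adv,Noun}; 3:pleskeet {Conj}; 4:pialk {Adv}; 5:druvriam {Noun}; 6:pleskeet {Conj}; 7:gibreem {Conj,Adv}; 8:pialk {Adv}.
Word 1 cannot be Adv — rule 1 would then fail for every completion. It is Conj.
Word 2 cannot be Adv — rule 1 would then fail for every completion. It is Noun.
Word 7 cannot be Adv — rule 1 would then fail for every completion. It is Conj.
That leaves exactly one tagging: Conj Noun Conj Adv Noun Conj Conj Adv.
Verifying each rule — rule 1 ok; rule 2 ok.

Conj Noun Conj Adv Noun Conj Conj Adv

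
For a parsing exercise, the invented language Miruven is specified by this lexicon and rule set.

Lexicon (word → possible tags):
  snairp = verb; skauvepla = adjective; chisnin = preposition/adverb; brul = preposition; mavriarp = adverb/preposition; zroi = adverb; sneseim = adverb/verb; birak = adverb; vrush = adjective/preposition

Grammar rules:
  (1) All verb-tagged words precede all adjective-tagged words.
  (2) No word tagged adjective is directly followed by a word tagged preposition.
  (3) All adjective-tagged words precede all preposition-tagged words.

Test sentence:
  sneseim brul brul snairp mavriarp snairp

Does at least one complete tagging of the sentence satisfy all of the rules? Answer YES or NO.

Candidates per position — 1:sneseim {adverb,verb}; 2:brul {preposition}; 3:brul {preposition}; 4:snairp {verb}; 5:mavriarp {adverb,preposition}; 6:snairp {verb}.
One satisfying assignment: adverb preposition preposition verb preposition verb.
Check: rule 1 satisfied; rule 2 satisfied; rule 3 satisfied.

YES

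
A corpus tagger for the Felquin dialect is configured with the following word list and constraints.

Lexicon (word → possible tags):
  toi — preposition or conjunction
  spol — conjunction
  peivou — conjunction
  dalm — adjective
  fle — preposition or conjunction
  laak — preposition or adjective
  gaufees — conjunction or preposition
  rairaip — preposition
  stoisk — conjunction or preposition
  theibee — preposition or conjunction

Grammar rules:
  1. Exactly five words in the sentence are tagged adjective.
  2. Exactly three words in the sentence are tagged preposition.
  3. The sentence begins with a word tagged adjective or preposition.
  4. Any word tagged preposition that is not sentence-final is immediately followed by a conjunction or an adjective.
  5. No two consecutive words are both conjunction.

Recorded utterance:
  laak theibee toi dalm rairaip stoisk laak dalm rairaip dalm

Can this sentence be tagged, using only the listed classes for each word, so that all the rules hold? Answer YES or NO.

Candidates per position — 1:laak {preposition,adjective}; 2:theibee {preposition,conjunction}; 3:toi {preposition,conjunction}; 4:dalm {adjective}; 5:rairaip {preposition}; 6:stoisk {conjunction,preposition}; 7:laak {preposition,adjective}; 8:dalm {adjective}; 9:rairaip {preposition}; 10:dalm {adjective}.
One satisfying assignment: adjective preposition conjunction adjective preposition conjunction adjective adjective preposition adjective.
Checking: rule 1 ✓; rule 2 ✓; rule 3 ✓; rule 4 ✓; rule 5 ✓.

YES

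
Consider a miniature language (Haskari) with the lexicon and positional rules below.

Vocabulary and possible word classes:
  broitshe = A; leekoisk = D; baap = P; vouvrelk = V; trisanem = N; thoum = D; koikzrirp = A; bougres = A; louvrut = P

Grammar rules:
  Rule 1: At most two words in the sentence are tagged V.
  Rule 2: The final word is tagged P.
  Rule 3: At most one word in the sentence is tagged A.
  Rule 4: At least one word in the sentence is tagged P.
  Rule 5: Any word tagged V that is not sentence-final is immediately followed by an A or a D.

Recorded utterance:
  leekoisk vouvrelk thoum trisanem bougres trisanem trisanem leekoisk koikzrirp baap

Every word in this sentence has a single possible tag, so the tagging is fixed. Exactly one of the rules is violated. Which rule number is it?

3

Fixed tagging: D V D N A N N D A P.
Checking each rule: R1 holds, R2 holds, R3 violated, R4 holds, R5 holds.
Only rule 3 fails.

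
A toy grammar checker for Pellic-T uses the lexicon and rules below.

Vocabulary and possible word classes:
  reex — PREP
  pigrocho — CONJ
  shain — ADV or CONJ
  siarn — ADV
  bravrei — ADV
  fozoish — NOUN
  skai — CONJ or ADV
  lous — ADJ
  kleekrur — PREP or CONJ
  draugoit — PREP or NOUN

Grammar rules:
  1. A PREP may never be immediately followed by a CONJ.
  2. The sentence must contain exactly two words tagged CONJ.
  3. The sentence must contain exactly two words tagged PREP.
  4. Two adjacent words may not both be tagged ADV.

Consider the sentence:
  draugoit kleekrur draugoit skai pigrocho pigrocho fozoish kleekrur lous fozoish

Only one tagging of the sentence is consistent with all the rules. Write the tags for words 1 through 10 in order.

NOUN PREP NOUN ADV CONJ CONJ NOUN PREP ADJ NOUN

Candidates per position — 1:draugoit {PREP,NOUN}; 2:kleekrur {PREP,CONJ}; 3:draugoit {PREP,NOUN}; 4:skai {CONJ,ADV}; 5:pigrocho {CONJ}; 6:pigrocho {CONJ}; 7:fozoish {NOUN}; 8:kleekrur {PREP,CONJ}; 9:lous {ADJ}; 10:fozoish {NOUN}.
Position 2: tagging it CONJ would leave rule 2 unsatisfiable, so it must be PREP.
Position 4: tagging it CONJ would leave rule 2 unsatisfiable, so it must be ADV.
Position 8: tagging it CONJ would leave rule 2 unsatisfiable, so it must be PREP.
Position 1: tagging it PREP would leave rule 3 unsatisfiable, so it must be NOUN.
Position 3: tagging it PREP would leave rule 3 unsatisfiable, so it must be NOUN.
So the tagging must be: NOUN PREP NOUN ADV CONJ CONJ NOUN PREP ADJ NOUN.
Check: rule 1 satisfied; rule 2 satisfied; rule 3 satisfied; rule 4 satisfied.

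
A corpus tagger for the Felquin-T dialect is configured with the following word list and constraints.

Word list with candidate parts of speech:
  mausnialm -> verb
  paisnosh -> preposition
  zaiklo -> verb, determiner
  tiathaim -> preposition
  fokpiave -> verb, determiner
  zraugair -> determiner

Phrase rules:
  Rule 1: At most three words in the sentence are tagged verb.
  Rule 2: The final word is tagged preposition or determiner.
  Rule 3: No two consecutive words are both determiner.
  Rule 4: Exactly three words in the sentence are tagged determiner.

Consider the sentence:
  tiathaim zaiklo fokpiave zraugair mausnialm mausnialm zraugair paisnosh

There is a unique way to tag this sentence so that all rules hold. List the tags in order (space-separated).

Candidates per position — 1:tiathaim {preposition}; 2:zaiklo {verb,determiner}; 3:fokpiave {verb,determiner}; 4:zraugair {determiner}; 5:mausnialm {verb}; 6:mausnialm {verb}; 7:zraugair {determiner}; 8:paisnosh {preposition}.
Word 3 cannot be determiner — rule 3 would then fail for every completion. It is verb.
Word 2 cannot be verb — rule 1 would then fail for every completion. It is determiner.
The only consistent sequence is: preposition determiner verb determiner verb verb determiner preposition.
Check: rule 1 holds; rule 2 holds; rule 3 holds; rule 4 holds.

preposition determiner verb determiner verb verb determiner preposition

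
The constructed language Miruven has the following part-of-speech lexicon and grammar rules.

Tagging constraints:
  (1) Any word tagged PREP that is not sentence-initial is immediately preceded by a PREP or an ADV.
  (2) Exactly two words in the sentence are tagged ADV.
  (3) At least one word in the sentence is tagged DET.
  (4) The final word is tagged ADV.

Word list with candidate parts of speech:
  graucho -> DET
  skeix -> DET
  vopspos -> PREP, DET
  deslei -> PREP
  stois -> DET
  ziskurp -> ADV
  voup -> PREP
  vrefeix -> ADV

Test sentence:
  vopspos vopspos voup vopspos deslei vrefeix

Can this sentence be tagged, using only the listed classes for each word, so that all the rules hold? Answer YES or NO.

NO

Candidates per position — 1:vopspos {PREP,DET}; 2:vopspos {PREP,DET}; 3:voup {PREP}; 4:vopspos {PREP,DET}; 5:deslei {PREP}; 6:vrefeix {ADV}.
Rule 2 cannot be satisfied by any choice of tags from the lexicon.
So there is no consistent tagging.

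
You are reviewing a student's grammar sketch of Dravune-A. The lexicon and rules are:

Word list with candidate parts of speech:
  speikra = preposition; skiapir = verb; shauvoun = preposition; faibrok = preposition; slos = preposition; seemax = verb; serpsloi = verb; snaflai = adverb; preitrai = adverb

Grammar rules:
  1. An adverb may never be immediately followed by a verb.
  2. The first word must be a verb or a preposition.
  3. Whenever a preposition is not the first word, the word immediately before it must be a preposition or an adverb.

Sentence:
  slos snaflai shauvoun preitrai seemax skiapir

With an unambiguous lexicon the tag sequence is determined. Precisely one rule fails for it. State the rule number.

1

Fixed tagging: preposition adverb preposition adverb verb verb.
Applying the rules: R1 violated, R2 holds, R3 holds.
Only rule 1 fails.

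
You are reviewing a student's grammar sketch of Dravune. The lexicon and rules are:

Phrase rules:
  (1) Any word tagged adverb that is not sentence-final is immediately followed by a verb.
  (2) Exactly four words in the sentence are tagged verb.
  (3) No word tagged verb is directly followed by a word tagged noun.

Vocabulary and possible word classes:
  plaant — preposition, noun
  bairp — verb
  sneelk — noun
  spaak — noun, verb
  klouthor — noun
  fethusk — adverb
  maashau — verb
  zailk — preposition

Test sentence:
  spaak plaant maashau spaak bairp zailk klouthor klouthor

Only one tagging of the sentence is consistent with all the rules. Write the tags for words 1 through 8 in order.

Candidates per position — 1:spaak {noun,verb}; 2:plaant {preposition,noun}; 3:maashau {verb}; 4:spaak {noun,verb}; 5:bairp {verb}; 6:zailk {preposition}; 7:klouthor {noun}; 8:klouthor {noun}.
Position 1: tagging it noun would leave rule 2 unsatisfiable, so it must be verb.
Position 2: tagging it noun would leave rule 3 unsatisfiable, so it must be preposition.
Position 4: tagging it noun would leave rule 2 unsatisfiable, so it must be verb.
The unique satisfying tagging is: verb preposition verb verb verb preposition noun noun.
Check: rule 1 ok; rule 2 ok; rule 3 ok.

verb preposition verb verb verb preposition noun noun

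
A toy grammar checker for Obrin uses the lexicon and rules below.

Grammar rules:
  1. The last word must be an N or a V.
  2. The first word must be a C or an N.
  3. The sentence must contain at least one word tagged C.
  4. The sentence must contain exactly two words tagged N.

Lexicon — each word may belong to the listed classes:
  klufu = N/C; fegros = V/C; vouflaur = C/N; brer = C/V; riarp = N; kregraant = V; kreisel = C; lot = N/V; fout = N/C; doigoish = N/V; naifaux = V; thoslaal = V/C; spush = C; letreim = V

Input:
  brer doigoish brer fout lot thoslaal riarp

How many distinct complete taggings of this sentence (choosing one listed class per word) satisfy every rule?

Candidates per position — 1:brer {C,V}; 2:doigoish {N,V}; 3:brer {C,V}; 4:fout {N,C}; 5:lot {N,V}; 6:thoslaal {V,C}; 7:riarp {N}.
There are 64 candidate sequences in total.
Checking each against the rules leaves 12 sequences.
Count = 12.

12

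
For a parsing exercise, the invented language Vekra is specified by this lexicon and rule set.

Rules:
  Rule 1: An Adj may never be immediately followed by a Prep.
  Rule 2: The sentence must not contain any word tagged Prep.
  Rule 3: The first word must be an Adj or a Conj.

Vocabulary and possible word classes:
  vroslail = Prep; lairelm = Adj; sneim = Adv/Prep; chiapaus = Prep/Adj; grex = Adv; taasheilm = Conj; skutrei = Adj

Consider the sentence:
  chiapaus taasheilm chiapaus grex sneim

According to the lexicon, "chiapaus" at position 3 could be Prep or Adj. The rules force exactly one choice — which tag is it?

Candidates per position — 1:chiapaus {Prep,Adj}; 2:taasheilm {Conj}; 3:chiapaus {Prep,Adj}; 4:grex {Adv}; 5:sneim {Adv,Prep}.
Position 1: tagging it Prep would leave rule 2 unsatisfiable, so it must be Adj.
Position 3: tagging it Prep would leave rule 2 unsatisfiable, so it must be Adj.
Position 5: tagging it Prep would leave rule 2 unsatisfiable, so it must be Adv.
The unique satisfying tagging is: Adj Conj Adj Adv Adv.
Rule-by-rule: rule 1 ✓; rule 2 ✓; rule 3 ✓.

Adj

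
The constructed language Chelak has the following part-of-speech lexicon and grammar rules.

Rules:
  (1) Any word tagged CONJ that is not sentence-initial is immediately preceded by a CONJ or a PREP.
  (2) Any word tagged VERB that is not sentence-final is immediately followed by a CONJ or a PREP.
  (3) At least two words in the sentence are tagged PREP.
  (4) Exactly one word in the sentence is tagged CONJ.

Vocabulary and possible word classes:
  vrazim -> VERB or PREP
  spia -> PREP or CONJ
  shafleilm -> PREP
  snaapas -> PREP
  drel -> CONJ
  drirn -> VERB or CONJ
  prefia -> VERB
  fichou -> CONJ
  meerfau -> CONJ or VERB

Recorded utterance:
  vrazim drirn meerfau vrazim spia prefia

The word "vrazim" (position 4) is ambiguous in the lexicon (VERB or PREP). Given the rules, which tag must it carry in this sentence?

PREP

Candidates per position — 1:vrazim {VERB,PREP}; 2:drirn {VERB,CONJ}; 3:meerfau {CONJ,VERB}; 4:vrazim {VERB,PREP}; 5:spia {PREP,CONJ}; 6:prefia {VERB}.
Position 4: the remaining choice is settled jointly with positions 1, 2, 3, 5 — only PREP at position 4 is part of a tagging that satisfies every rule.
The unique satisfying tagging is: PREP CONJ VERB PREP PREP VERB.
Check: rule 1 ✓; rule 2 ✓; rule 3 ✓; rule 4 ✓.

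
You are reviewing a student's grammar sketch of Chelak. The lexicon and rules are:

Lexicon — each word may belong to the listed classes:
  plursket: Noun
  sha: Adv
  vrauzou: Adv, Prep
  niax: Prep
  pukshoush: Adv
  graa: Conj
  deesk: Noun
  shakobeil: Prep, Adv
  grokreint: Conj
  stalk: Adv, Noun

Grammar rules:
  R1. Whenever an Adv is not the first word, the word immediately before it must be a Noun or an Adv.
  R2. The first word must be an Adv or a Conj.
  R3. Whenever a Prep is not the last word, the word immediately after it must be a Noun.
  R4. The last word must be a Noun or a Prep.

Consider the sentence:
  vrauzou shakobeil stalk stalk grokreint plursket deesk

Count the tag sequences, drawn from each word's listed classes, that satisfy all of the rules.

Candidates per position — 1:vrauzou {Adv,Prep}; 2:shakobeil {Prep,Adv}; 3:stalk {Adv,Noun}; 4:stalk {Adv,Noun}; 5:grokreint {Conj}; 6:plursket {Noun}; 7:deesk {Noun}.
There are 16 candidate sequences in total.
Checking each against the rules leaves 6 sequences.
Count = 6.

6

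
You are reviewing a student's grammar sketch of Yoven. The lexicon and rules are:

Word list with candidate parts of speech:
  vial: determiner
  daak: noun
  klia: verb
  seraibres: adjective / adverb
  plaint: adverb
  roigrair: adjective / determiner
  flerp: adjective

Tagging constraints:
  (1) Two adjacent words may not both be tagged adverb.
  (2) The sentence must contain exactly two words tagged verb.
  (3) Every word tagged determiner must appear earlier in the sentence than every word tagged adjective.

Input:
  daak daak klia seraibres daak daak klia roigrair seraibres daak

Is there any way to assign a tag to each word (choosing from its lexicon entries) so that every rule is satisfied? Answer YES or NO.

YES

Candidates per position — 1:daak {noun}; 2:daak {noun}; 3:klia {verb}; 4:seraibres {adjective,adverb}; 5:daak {noun}; 6:daak {noun}; 7:klia {verb}; 8:roigrair {adjective,determiner}; 9:seraibres {adjective,adverb}; 10:daak {noun}.
One satisfying assignment: noun noun verb adverb noun noun verb determiner adjective noun.
Rule-by-rule: rule 1 ok; rule 2 ok; rule 3 ok.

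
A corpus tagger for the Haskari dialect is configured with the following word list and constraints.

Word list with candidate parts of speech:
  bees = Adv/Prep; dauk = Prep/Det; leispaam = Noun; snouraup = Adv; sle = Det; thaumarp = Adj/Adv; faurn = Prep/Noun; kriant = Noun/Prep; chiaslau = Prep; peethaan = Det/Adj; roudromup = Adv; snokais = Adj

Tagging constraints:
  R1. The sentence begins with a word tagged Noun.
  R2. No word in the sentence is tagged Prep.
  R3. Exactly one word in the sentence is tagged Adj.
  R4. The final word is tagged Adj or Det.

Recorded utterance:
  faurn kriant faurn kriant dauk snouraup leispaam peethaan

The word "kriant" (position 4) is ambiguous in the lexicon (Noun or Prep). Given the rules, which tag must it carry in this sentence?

Candidates per position — 1:faurn {Prep,Noun}; 2:kriant {Noun,Prep}; 3:faurn {Prep,Noun}; 4:kriant {Noun,Prep}; 5:dauk {Prep,Det}; 6:snouraup {Adv}; 7:leispaam {Noun}; 8:peethaan {Det,Adj}.
Position 1: tagging it Prep would leave rule 1 unsatisfiable, so it must be Noun.
Position 2: tagging it Prep would leave rule 2 unsatisfiable, so it must be Noun.
Position 3: tagging it Prep would leave rule 2 unsatisfiable, so it must be Noun.
Position 4: tagging it Prep would leave rule 2 unsatisfiable, so it must be Noun.
Position 5: tagging it Prep would leave rule 2 unsatisfiable, so it must be Det.
Position 8: tagging it Det would leave rule 3 unsatisfiable, so it must be Adj.
The only consistent sequence is: Noun Noun Noun Noun Det Adv Noun Adj.
Rule-by-rule: rule 1 ✓; rule 2 ✓; rule 3 ✓; rule 4 ✓.

Noun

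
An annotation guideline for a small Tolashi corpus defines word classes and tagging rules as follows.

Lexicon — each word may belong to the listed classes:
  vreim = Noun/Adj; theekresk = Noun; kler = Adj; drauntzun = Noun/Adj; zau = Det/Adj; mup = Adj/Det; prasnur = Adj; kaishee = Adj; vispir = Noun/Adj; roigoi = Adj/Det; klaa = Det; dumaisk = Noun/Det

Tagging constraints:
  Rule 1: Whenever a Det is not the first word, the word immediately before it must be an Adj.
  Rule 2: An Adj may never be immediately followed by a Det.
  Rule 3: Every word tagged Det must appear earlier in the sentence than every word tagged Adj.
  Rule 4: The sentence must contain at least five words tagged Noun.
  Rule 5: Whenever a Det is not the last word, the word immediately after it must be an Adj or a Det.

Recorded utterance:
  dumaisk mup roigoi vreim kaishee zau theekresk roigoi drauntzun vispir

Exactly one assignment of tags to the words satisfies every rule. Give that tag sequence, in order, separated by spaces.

Noun Adj Adj Noun Adj Adj Noun Adj Noun Noun

Candidates per position — 1:dumaisk {Noun,Det}; 2:mup {Adj,Det}; 3:roigoi {Adj,Det}; 4:vreim {Noun,Adj}; 5:kaishee {Adj}; 6:zau {Det,Adj}; 7:theekresk {Noun}; 8:roigoi {Adj,Det}; 9:drauntzun {Noun,Adj}; 10:vispir {Noun,Adj}.
Word 1 cannot be Det — rule 4 would then fail for every completion. It is Noun.
Word 2 cannot be Det — rule 1 would then fail for every completion. It is Adj.
Word 3 cannot be Det — rule 2 would then fail for every completion. It is Adj.
Word 4 cannot be Adj — rule 4 would then fail for every completion. It is Noun.
Word 6 cannot be Det — rule 2 would then fail for every completion. It is Adj.
Word 8 cannot be Det — rule 1 would then fail for every completion. It is Adj.
Word 9 cannot be Adj — rule 4 would then fail for every completion. It is Noun.
Word 10 cannot be Adj — rule 4 would then fail for every completion. It is Noun.
The unique satisfying tagging is: Noun Adj Adj Noun Adj Adj Noun Adj Noun Noun.
Rule-by-rule: rule 1 ✓; rule 2 ✓; rule 3 ✓; rule 4 ✓; rule 5 ✓.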